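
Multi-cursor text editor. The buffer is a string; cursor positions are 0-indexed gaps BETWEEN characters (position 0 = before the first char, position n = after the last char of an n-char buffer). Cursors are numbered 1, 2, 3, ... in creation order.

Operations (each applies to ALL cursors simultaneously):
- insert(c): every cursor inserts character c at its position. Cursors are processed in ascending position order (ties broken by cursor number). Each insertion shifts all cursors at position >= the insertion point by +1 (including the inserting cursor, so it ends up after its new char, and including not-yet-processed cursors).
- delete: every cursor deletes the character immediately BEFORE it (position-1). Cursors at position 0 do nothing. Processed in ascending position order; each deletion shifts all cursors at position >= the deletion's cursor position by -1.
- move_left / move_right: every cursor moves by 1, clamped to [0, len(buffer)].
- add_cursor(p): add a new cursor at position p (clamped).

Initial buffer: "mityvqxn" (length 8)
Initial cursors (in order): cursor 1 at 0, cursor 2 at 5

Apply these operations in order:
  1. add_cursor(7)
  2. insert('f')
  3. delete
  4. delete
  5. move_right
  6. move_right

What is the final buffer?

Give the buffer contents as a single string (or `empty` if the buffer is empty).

Answer: mityqn

Derivation:
After op 1 (add_cursor(7)): buffer="mityvqxn" (len 8), cursors c1@0 c2@5 c3@7, authorship ........
After op 2 (insert('f')): buffer="fmityvfqxfn" (len 11), cursors c1@1 c2@7 c3@10, authorship 1.....2..3.
After op 3 (delete): buffer="mityvqxn" (len 8), cursors c1@0 c2@5 c3@7, authorship ........
After op 4 (delete): buffer="mityqn" (len 6), cursors c1@0 c2@4 c3@5, authorship ......
After op 5 (move_right): buffer="mityqn" (len 6), cursors c1@1 c2@5 c3@6, authorship ......
After op 6 (move_right): buffer="mityqn" (len 6), cursors c1@2 c2@6 c3@6, authorship ......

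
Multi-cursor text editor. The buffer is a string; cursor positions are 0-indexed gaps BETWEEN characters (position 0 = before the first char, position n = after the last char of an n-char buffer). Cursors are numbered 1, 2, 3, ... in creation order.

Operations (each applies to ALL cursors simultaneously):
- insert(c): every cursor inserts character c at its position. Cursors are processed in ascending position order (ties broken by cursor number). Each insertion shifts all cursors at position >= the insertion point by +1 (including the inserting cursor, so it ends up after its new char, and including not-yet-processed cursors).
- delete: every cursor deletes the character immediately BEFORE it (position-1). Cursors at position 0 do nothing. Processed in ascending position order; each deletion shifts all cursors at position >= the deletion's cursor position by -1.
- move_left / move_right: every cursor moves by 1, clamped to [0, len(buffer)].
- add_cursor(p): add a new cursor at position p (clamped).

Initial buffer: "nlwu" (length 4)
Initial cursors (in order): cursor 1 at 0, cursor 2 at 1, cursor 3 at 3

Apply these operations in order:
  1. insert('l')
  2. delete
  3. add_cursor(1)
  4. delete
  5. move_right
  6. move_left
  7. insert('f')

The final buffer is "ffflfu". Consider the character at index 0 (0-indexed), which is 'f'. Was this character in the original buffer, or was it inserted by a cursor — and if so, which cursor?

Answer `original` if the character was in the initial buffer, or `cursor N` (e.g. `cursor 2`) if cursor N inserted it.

After op 1 (insert('l')): buffer="lnllwlu" (len 7), cursors c1@1 c2@3 c3@6, authorship 1.2..3.
After op 2 (delete): buffer="nlwu" (len 4), cursors c1@0 c2@1 c3@3, authorship ....
After op 3 (add_cursor(1)): buffer="nlwu" (len 4), cursors c1@0 c2@1 c4@1 c3@3, authorship ....
After op 4 (delete): buffer="lu" (len 2), cursors c1@0 c2@0 c4@0 c3@1, authorship ..
After op 5 (move_right): buffer="lu" (len 2), cursors c1@1 c2@1 c4@1 c3@2, authorship ..
After op 6 (move_left): buffer="lu" (len 2), cursors c1@0 c2@0 c4@0 c3@1, authorship ..
After op 7 (insert('f')): buffer="ffflfu" (len 6), cursors c1@3 c2@3 c4@3 c3@5, authorship 124.3.
Authorship (.=original, N=cursor N): 1 2 4 . 3 .
Index 0: author = 1

Answer: cursor 1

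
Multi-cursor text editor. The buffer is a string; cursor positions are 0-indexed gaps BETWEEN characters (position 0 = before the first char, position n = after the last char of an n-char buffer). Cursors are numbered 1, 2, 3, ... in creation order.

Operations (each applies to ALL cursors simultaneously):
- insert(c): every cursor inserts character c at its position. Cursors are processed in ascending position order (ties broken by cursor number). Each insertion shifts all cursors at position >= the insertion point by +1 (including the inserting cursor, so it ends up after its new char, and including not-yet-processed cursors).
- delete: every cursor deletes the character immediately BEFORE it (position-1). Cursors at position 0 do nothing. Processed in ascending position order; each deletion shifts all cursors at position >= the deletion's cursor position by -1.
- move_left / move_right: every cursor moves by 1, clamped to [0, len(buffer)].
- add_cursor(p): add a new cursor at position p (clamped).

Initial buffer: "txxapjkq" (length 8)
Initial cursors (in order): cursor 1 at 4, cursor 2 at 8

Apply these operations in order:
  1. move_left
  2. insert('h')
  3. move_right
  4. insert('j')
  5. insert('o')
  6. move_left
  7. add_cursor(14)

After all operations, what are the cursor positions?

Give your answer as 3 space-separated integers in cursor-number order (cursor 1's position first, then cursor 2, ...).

After op 1 (move_left): buffer="txxapjkq" (len 8), cursors c1@3 c2@7, authorship ........
After op 2 (insert('h')): buffer="txxhapjkhq" (len 10), cursors c1@4 c2@9, authorship ...1....2.
After op 3 (move_right): buffer="txxhapjkhq" (len 10), cursors c1@5 c2@10, authorship ...1....2.
After op 4 (insert('j')): buffer="txxhajpjkhqj" (len 12), cursors c1@6 c2@12, authorship ...1.1...2.2
After op 5 (insert('o')): buffer="txxhajopjkhqjo" (len 14), cursors c1@7 c2@14, authorship ...1.11...2.22
After op 6 (move_left): buffer="txxhajopjkhqjo" (len 14), cursors c1@6 c2@13, authorship ...1.11...2.22
After op 7 (add_cursor(14)): buffer="txxhajopjkhqjo" (len 14), cursors c1@6 c2@13 c3@14, authorship ...1.11...2.22

Answer: 6 13 14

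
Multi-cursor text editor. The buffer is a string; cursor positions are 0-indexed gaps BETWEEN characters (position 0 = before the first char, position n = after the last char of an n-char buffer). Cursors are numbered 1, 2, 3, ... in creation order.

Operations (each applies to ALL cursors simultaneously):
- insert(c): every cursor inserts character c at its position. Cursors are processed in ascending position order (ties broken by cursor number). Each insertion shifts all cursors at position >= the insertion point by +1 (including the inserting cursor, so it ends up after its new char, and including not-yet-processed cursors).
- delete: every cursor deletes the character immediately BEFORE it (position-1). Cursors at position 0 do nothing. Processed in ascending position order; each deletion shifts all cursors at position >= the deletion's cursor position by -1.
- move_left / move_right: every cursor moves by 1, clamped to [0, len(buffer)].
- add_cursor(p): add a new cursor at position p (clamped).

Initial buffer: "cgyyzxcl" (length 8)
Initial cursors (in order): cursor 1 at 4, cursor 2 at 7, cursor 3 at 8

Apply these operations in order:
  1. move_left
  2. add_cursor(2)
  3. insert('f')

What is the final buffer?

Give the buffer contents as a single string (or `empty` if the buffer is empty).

After op 1 (move_left): buffer="cgyyzxcl" (len 8), cursors c1@3 c2@6 c3@7, authorship ........
After op 2 (add_cursor(2)): buffer="cgyyzxcl" (len 8), cursors c4@2 c1@3 c2@6 c3@7, authorship ........
After op 3 (insert('f')): buffer="cgfyfyzxfcfl" (len 12), cursors c4@3 c1@5 c2@9 c3@11, authorship ..4.1...2.3.

Answer: cgfyfyzxfcfl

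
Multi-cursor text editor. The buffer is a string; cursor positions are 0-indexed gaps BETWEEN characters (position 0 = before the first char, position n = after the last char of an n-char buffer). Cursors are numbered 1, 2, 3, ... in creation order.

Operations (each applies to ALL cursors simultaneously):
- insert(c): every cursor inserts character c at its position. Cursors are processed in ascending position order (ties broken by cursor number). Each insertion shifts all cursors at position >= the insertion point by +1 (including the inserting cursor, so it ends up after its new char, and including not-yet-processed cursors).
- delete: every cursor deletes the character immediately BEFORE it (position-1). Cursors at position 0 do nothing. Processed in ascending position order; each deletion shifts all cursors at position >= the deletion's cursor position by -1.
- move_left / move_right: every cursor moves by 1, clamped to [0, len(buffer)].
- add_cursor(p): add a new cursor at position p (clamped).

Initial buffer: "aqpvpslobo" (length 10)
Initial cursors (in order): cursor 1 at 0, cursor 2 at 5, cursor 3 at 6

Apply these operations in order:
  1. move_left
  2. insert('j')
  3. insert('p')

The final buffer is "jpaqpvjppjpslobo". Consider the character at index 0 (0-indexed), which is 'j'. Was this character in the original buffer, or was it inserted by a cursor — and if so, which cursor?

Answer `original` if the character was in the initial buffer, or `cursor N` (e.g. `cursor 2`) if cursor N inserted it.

After op 1 (move_left): buffer="aqpvpslobo" (len 10), cursors c1@0 c2@4 c3@5, authorship ..........
After op 2 (insert('j')): buffer="jaqpvjpjslobo" (len 13), cursors c1@1 c2@6 c3@8, authorship 1....2.3.....
After op 3 (insert('p')): buffer="jpaqpvjppjpslobo" (len 16), cursors c1@2 c2@8 c3@11, authorship 11....22.33.....
Authorship (.=original, N=cursor N): 1 1 . . . . 2 2 . 3 3 . . . . .
Index 0: author = 1

Answer: cursor 1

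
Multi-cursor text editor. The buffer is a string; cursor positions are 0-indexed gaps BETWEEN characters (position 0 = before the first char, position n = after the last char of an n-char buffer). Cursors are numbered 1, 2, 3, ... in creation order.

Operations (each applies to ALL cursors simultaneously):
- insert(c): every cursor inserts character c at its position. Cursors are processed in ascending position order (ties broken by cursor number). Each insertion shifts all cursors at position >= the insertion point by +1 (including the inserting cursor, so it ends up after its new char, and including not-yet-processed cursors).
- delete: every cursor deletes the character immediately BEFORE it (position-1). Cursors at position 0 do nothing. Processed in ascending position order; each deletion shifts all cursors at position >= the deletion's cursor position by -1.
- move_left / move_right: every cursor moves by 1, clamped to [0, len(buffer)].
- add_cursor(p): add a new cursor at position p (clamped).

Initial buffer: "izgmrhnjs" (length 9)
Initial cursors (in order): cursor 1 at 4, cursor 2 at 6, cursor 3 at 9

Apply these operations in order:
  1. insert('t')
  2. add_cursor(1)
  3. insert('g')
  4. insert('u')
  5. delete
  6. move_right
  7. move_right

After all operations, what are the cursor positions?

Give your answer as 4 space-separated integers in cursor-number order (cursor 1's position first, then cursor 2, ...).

Answer: 9 13 16 4

Derivation:
After op 1 (insert('t')): buffer="izgmtrhtnjst" (len 12), cursors c1@5 c2@8 c3@12, authorship ....1..2...3
After op 2 (add_cursor(1)): buffer="izgmtrhtnjst" (len 12), cursors c4@1 c1@5 c2@8 c3@12, authorship ....1..2...3
After op 3 (insert('g')): buffer="igzgmtgrhtgnjstg" (len 16), cursors c4@2 c1@7 c2@11 c3@16, authorship .4...11..22...33
After op 4 (insert('u')): buffer="iguzgmtgurhtgunjstgu" (len 20), cursors c4@3 c1@9 c2@14 c3@20, authorship .44...111..222...333
After op 5 (delete): buffer="igzgmtgrhtgnjstg" (len 16), cursors c4@2 c1@7 c2@11 c3@16, authorship .4...11..22...33
After op 6 (move_right): buffer="igzgmtgrhtgnjstg" (len 16), cursors c4@3 c1@8 c2@12 c3@16, authorship .4...11..22...33
After op 7 (move_right): buffer="igzgmtgrhtgnjstg" (len 16), cursors c4@4 c1@9 c2@13 c3@16, authorship .4...11..22...33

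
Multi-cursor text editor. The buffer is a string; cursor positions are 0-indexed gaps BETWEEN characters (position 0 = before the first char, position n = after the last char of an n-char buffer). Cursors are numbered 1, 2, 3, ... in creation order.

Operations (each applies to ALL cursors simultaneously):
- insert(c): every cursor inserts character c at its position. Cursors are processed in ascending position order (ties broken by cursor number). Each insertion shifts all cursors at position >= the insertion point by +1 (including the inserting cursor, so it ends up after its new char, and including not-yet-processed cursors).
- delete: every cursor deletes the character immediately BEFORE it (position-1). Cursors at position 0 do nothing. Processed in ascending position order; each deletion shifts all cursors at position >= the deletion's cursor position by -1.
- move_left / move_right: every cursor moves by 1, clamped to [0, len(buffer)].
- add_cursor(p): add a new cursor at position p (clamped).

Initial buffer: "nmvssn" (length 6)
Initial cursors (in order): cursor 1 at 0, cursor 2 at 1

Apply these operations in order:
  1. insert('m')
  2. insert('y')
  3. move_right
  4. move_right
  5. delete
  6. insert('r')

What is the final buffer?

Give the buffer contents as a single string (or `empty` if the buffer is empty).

After op 1 (insert('m')): buffer="mnmmvssn" (len 8), cursors c1@1 c2@3, authorship 1.2.....
After op 2 (insert('y')): buffer="mynmymvssn" (len 10), cursors c1@2 c2@5, authorship 11.22.....
After op 3 (move_right): buffer="mynmymvssn" (len 10), cursors c1@3 c2@6, authorship 11.22.....
After op 4 (move_right): buffer="mynmymvssn" (len 10), cursors c1@4 c2@7, authorship 11.22.....
After op 5 (delete): buffer="mynymssn" (len 8), cursors c1@3 c2@5, authorship 11.2....
After op 6 (insert('r')): buffer="mynrymrssn" (len 10), cursors c1@4 c2@7, authorship 11.12.2...

Answer: mynrymrssn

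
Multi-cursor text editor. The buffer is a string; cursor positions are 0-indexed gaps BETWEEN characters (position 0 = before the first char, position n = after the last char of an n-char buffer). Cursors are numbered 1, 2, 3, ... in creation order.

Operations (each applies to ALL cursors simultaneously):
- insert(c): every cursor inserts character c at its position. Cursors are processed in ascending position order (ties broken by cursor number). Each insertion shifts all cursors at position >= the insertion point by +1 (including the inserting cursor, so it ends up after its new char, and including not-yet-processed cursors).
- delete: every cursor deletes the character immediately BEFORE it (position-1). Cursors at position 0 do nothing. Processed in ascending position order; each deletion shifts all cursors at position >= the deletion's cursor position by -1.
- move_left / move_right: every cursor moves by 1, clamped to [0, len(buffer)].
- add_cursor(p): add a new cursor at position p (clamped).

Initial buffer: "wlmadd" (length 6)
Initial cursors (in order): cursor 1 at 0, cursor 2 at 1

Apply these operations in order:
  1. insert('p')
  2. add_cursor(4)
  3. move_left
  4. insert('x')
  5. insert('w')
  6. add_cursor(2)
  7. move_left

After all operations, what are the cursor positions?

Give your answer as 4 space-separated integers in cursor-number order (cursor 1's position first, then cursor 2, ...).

After op 1 (insert('p')): buffer="pwplmadd" (len 8), cursors c1@1 c2@3, authorship 1.2.....
After op 2 (add_cursor(4)): buffer="pwplmadd" (len 8), cursors c1@1 c2@3 c3@4, authorship 1.2.....
After op 3 (move_left): buffer="pwplmadd" (len 8), cursors c1@0 c2@2 c3@3, authorship 1.2.....
After op 4 (insert('x')): buffer="xpwxpxlmadd" (len 11), cursors c1@1 c2@4 c3@6, authorship 11.223.....
After op 5 (insert('w')): buffer="xwpwxwpxwlmadd" (len 14), cursors c1@2 c2@6 c3@9, authorship 111.22233.....
After op 6 (add_cursor(2)): buffer="xwpwxwpxwlmadd" (len 14), cursors c1@2 c4@2 c2@6 c3@9, authorship 111.22233.....
After op 7 (move_left): buffer="xwpwxwpxwlmadd" (len 14), cursors c1@1 c4@1 c2@5 c3@8, authorship 111.22233.....

Answer: 1 5 8 1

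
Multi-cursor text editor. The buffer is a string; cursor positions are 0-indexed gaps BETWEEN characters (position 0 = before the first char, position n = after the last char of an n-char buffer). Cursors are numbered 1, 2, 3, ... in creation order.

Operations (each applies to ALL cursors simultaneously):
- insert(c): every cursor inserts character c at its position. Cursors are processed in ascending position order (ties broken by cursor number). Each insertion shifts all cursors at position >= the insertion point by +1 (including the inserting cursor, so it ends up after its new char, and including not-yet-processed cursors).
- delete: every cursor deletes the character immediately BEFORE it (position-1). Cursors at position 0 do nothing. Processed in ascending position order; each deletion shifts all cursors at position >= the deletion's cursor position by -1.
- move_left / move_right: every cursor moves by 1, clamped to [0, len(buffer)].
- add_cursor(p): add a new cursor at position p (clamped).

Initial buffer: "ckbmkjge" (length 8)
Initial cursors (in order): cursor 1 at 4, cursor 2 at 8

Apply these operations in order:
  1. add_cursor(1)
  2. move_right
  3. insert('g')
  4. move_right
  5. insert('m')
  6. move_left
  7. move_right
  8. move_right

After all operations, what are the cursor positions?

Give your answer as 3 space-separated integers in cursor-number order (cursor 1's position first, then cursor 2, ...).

After op 1 (add_cursor(1)): buffer="ckbmkjge" (len 8), cursors c3@1 c1@4 c2@8, authorship ........
After op 2 (move_right): buffer="ckbmkjge" (len 8), cursors c3@2 c1@5 c2@8, authorship ........
After op 3 (insert('g')): buffer="ckgbmkgjgeg" (len 11), cursors c3@3 c1@7 c2@11, authorship ..3...1...2
After op 4 (move_right): buffer="ckgbmkgjgeg" (len 11), cursors c3@4 c1@8 c2@11, authorship ..3...1...2
After op 5 (insert('m')): buffer="ckgbmmkgjmgegm" (len 14), cursors c3@5 c1@10 c2@14, authorship ..3.3..1.1..22
After op 6 (move_left): buffer="ckgbmmkgjmgegm" (len 14), cursors c3@4 c1@9 c2@13, authorship ..3.3..1.1..22
After op 7 (move_right): buffer="ckgbmmkgjmgegm" (len 14), cursors c3@5 c1@10 c2@14, authorship ..3.3..1.1..22
After op 8 (move_right): buffer="ckgbmmkgjmgegm" (len 14), cursors c3@6 c1@11 c2@14, authorship ..3.3..1.1..22

Answer: 11 14 6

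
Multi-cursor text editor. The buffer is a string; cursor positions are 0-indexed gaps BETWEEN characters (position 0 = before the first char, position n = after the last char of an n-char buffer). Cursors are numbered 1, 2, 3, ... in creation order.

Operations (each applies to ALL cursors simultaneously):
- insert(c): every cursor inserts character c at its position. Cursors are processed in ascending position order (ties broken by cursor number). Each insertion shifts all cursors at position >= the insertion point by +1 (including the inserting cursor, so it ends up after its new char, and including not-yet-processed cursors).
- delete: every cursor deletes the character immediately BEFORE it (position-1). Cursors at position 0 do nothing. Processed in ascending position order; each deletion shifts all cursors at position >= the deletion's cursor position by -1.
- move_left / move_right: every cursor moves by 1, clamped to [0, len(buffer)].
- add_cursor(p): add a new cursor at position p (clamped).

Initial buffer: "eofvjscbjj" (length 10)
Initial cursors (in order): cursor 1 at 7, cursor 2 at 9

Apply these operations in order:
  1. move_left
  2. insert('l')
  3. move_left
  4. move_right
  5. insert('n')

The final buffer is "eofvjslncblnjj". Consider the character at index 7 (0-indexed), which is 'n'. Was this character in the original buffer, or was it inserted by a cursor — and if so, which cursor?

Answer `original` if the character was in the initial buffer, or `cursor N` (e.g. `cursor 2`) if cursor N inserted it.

After op 1 (move_left): buffer="eofvjscbjj" (len 10), cursors c1@6 c2@8, authorship ..........
After op 2 (insert('l')): buffer="eofvjslcbljj" (len 12), cursors c1@7 c2@10, authorship ......1..2..
After op 3 (move_left): buffer="eofvjslcbljj" (len 12), cursors c1@6 c2@9, authorship ......1..2..
After op 4 (move_right): buffer="eofvjslcbljj" (len 12), cursors c1@7 c2@10, authorship ......1..2..
After op 5 (insert('n')): buffer="eofvjslncblnjj" (len 14), cursors c1@8 c2@12, authorship ......11..22..
Authorship (.=original, N=cursor N): . . . . . . 1 1 . . 2 2 . .
Index 7: author = 1

Answer: cursor 1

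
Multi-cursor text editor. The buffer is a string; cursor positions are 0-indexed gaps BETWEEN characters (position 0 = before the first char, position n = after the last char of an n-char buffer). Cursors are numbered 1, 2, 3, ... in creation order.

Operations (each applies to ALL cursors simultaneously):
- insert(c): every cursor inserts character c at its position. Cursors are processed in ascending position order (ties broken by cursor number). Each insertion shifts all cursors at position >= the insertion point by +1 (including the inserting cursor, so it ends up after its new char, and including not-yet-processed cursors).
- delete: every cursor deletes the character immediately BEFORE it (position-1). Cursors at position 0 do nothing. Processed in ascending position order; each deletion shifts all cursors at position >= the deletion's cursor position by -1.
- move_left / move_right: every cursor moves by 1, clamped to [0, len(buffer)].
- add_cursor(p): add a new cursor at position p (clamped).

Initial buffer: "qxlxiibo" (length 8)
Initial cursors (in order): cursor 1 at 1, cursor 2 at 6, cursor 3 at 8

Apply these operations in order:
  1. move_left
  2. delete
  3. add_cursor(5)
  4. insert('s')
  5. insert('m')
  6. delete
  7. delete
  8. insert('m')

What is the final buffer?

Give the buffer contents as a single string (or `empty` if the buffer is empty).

Answer: mqxlxmimmo

Derivation:
After op 1 (move_left): buffer="qxlxiibo" (len 8), cursors c1@0 c2@5 c3@7, authorship ........
After op 2 (delete): buffer="qxlxio" (len 6), cursors c1@0 c2@4 c3@5, authorship ......
After op 3 (add_cursor(5)): buffer="qxlxio" (len 6), cursors c1@0 c2@4 c3@5 c4@5, authorship ......
After op 4 (insert('s')): buffer="sqxlxsisso" (len 10), cursors c1@1 c2@6 c3@9 c4@9, authorship 1....2.34.
After op 5 (insert('m')): buffer="smqxlxsmissmmo" (len 14), cursors c1@2 c2@8 c3@13 c4@13, authorship 11....22.3434.
After op 6 (delete): buffer="sqxlxsisso" (len 10), cursors c1@1 c2@6 c3@9 c4@9, authorship 1....2.34.
After op 7 (delete): buffer="qxlxio" (len 6), cursors c1@0 c2@4 c3@5 c4@5, authorship ......
After op 8 (insert('m')): buffer="mqxlxmimmo" (len 10), cursors c1@1 c2@6 c3@9 c4@9, authorship 1....2.34.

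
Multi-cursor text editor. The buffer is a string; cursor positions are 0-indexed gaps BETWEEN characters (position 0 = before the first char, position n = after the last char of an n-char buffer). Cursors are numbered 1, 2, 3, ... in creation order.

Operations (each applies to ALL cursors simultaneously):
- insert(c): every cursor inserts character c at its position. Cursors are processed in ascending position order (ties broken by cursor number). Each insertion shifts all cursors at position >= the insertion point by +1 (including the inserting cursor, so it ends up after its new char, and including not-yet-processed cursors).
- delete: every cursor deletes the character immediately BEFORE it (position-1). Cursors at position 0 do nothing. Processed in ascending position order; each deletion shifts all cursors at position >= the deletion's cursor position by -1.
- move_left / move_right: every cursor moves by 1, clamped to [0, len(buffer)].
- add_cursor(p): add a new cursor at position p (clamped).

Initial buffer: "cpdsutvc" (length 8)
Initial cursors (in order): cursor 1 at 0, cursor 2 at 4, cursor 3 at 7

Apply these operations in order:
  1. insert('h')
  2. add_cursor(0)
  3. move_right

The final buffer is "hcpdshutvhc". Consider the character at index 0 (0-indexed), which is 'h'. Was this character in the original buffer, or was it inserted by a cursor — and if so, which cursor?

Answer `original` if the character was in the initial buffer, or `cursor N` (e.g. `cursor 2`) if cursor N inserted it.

After op 1 (insert('h')): buffer="hcpdshutvhc" (len 11), cursors c1@1 c2@6 c3@10, authorship 1....2...3.
After op 2 (add_cursor(0)): buffer="hcpdshutvhc" (len 11), cursors c4@0 c1@1 c2@6 c3@10, authorship 1....2...3.
After op 3 (move_right): buffer="hcpdshutvhc" (len 11), cursors c4@1 c1@2 c2@7 c3@11, authorship 1....2...3.
Authorship (.=original, N=cursor N): 1 . . . . 2 . . . 3 .
Index 0: author = 1

Answer: cursor 1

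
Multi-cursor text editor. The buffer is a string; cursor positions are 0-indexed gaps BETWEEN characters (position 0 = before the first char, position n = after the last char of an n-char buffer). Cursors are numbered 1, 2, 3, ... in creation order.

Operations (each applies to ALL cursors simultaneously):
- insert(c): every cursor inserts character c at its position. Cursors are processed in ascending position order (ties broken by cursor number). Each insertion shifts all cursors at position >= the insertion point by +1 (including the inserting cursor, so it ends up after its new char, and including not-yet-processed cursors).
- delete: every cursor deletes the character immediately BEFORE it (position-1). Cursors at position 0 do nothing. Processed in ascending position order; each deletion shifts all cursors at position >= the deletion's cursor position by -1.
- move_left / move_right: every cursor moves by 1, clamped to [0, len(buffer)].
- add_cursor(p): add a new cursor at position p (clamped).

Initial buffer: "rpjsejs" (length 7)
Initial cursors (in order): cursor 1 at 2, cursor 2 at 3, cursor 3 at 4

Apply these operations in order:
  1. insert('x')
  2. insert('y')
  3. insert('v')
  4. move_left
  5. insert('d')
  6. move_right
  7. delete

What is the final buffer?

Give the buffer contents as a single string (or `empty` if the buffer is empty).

After op 1 (insert('x')): buffer="rpxjxsxejs" (len 10), cursors c1@3 c2@5 c3@7, authorship ..1.2.3...
After op 2 (insert('y')): buffer="rpxyjxysxyejs" (len 13), cursors c1@4 c2@7 c3@10, authorship ..11.22.33...
After op 3 (insert('v')): buffer="rpxyvjxyvsxyvejs" (len 16), cursors c1@5 c2@9 c3@13, authorship ..111.222.333...
After op 4 (move_left): buffer="rpxyvjxyvsxyvejs" (len 16), cursors c1@4 c2@8 c3@12, authorship ..111.222.333...
After op 5 (insert('d')): buffer="rpxydvjxydvsxydvejs" (len 19), cursors c1@5 c2@10 c3@15, authorship ..1111.2222.3333...
After op 6 (move_right): buffer="rpxydvjxydvsxydvejs" (len 19), cursors c1@6 c2@11 c3@16, authorship ..1111.2222.3333...
After op 7 (delete): buffer="rpxydjxydsxydejs" (len 16), cursors c1@5 c2@9 c3@13, authorship ..111.222.333...

Answer: rpxydjxydsxydejs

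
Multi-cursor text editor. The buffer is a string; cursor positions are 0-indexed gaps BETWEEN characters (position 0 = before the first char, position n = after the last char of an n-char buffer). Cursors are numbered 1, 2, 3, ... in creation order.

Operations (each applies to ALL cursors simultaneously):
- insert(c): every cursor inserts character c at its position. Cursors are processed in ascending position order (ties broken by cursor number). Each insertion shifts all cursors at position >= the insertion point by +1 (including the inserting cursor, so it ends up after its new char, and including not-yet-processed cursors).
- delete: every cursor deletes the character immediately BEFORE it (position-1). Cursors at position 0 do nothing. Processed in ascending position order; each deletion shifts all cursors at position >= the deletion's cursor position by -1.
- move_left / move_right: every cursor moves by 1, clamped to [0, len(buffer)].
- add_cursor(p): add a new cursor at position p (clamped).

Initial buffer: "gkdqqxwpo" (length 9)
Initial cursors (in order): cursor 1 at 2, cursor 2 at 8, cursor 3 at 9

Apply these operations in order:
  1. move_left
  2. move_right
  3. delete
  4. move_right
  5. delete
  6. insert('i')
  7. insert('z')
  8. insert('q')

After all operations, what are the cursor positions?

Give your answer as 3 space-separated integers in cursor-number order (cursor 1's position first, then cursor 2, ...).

Answer: 4 12 12

Derivation:
After op 1 (move_left): buffer="gkdqqxwpo" (len 9), cursors c1@1 c2@7 c3@8, authorship .........
After op 2 (move_right): buffer="gkdqqxwpo" (len 9), cursors c1@2 c2@8 c3@9, authorship .........
After op 3 (delete): buffer="gdqqxw" (len 6), cursors c1@1 c2@6 c3@6, authorship ......
After op 4 (move_right): buffer="gdqqxw" (len 6), cursors c1@2 c2@6 c3@6, authorship ......
After op 5 (delete): buffer="gqq" (len 3), cursors c1@1 c2@3 c3@3, authorship ...
After op 6 (insert('i')): buffer="giqqii" (len 6), cursors c1@2 c2@6 c3@6, authorship .1..23
After op 7 (insert('z')): buffer="gizqqiizz" (len 9), cursors c1@3 c2@9 c3@9, authorship .11..2323
After op 8 (insert('q')): buffer="gizqqqiizzqq" (len 12), cursors c1@4 c2@12 c3@12, authorship .111..232323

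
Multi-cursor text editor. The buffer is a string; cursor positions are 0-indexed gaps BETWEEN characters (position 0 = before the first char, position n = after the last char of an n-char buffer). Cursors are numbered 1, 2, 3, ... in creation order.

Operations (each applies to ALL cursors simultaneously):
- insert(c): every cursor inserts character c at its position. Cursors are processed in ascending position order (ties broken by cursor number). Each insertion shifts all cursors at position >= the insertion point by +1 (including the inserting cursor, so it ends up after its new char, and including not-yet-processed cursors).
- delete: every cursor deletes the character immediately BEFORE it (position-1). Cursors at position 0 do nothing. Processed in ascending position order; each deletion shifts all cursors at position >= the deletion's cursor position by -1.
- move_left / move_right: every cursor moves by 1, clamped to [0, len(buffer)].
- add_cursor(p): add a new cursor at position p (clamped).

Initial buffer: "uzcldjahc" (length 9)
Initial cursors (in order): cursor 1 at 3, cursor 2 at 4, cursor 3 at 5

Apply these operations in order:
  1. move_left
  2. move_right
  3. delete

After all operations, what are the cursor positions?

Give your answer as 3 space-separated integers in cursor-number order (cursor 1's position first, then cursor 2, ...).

After op 1 (move_left): buffer="uzcldjahc" (len 9), cursors c1@2 c2@3 c3@4, authorship .........
After op 2 (move_right): buffer="uzcldjahc" (len 9), cursors c1@3 c2@4 c3@5, authorship .........
After op 3 (delete): buffer="uzjahc" (len 6), cursors c1@2 c2@2 c3@2, authorship ......

Answer: 2 2 2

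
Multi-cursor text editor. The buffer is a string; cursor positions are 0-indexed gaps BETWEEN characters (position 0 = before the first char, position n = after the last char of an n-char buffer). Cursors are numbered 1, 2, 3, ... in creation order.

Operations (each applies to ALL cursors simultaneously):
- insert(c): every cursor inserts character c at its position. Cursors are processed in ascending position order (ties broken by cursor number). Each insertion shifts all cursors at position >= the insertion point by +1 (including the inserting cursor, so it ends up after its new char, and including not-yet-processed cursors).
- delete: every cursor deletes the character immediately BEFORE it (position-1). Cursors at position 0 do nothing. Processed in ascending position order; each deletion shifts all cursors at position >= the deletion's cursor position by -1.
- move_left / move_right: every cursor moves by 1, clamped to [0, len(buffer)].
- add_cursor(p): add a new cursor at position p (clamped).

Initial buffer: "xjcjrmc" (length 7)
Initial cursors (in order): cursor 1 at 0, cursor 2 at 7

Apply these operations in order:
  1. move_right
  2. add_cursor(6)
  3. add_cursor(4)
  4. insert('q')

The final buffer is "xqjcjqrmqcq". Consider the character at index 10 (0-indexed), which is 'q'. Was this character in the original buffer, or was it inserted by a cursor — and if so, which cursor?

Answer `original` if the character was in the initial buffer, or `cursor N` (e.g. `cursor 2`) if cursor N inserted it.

Answer: cursor 2

Derivation:
After op 1 (move_right): buffer="xjcjrmc" (len 7), cursors c1@1 c2@7, authorship .......
After op 2 (add_cursor(6)): buffer="xjcjrmc" (len 7), cursors c1@1 c3@6 c2@7, authorship .......
After op 3 (add_cursor(4)): buffer="xjcjrmc" (len 7), cursors c1@1 c4@4 c3@6 c2@7, authorship .......
After op 4 (insert('q')): buffer="xqjcjqrmqcq" (len 11), cursors c1@2 c4@6 c3@9 c2@11, authorship .1...4..3.2
Authorship (.=original, N=cursor N): . 1 . . . 4 . . 3 . 2
Index 10: author = 2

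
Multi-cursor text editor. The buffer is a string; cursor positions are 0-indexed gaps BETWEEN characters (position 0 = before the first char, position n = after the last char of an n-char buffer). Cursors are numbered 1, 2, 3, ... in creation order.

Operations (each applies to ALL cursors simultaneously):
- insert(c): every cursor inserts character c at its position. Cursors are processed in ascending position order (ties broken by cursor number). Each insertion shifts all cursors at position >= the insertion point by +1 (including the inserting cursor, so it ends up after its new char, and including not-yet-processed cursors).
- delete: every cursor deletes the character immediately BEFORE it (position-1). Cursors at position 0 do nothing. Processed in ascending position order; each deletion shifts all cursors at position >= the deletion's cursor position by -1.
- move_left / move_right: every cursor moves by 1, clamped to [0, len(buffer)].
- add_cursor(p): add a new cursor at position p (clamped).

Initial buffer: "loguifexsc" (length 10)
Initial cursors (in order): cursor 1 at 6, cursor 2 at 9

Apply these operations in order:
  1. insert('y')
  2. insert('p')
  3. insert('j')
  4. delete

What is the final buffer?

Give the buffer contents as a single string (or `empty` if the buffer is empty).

After op 1 (insert('y')): buffer="loguifyexsyc" (len 12), cursors c1@7 c2@11, authorship ......1...2.
After op 2 (insert('p')): buffer="loguifypexsypc" (len 14), cursors c1@8 c2@13, authorship ......11...22.
After op 3 (insert('j')): buffer="loguifypjexsypjc" (len 16), cursors c1@9 c2@15, authorship ......111...222.
After op 4 (delete): buffer="loguifypexsypc" (len 14), cursors c1@8 c2@13, authorship ......11...22.

Answer: loguifypexsypc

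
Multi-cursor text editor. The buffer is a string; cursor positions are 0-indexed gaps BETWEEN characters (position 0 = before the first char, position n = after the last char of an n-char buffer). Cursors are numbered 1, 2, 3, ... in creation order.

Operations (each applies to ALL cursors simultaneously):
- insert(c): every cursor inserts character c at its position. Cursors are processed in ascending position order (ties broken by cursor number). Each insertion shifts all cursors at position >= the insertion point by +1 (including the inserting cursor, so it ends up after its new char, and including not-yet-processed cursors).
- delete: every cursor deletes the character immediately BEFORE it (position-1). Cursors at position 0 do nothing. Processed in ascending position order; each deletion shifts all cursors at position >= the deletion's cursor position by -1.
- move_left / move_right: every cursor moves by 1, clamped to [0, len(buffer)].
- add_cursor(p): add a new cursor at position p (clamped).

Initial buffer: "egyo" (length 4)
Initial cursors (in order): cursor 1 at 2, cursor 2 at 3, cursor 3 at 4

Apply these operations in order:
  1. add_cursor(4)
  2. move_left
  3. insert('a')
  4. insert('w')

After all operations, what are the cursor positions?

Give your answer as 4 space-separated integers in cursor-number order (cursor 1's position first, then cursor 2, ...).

After op 1 (add_cursor(4)): buffer="egyo" (len 4), cursors c1@2 c2@3 c3@4 c4@4, authorship ....
After op 2 (move_left): buffer="egyo" (len 4), cursors c1@1 c2@2 c3@3 c4@3, authorship ....
After op 3 (insert('a')): buffer="eagayaao" (len 8), cursors c1@2 c2@4 c3@7 c4@7, authorship .1.2.34.
After op 4 (insert('w')): buffer="eawgawyaawwo" (len 12), cursors c1@3 c2@6 c3@11 c4@11, authorship .11.22.3434.

Answer: 3 6 11 11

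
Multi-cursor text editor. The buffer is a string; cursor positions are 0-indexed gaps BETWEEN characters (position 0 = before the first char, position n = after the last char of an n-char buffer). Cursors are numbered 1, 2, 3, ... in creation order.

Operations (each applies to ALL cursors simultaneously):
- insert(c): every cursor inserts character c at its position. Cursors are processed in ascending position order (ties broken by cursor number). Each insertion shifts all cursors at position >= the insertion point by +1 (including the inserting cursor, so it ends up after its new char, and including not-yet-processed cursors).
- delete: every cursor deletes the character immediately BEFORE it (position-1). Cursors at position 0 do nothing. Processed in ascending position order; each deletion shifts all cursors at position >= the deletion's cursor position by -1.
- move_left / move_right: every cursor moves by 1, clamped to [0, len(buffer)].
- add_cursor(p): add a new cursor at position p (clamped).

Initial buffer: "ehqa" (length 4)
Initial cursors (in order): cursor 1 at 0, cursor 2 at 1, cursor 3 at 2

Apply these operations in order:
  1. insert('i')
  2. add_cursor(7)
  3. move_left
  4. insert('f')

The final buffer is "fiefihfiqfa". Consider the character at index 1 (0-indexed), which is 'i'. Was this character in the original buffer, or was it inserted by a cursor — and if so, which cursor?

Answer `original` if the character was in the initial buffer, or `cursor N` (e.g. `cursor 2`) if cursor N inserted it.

Answer: cursor 1

Derivation:
After op 1 (insert('i')): buffer="ieihiqa" (len 7), cursors c1@1 c2@3 c3@5, authorship 1.2.3..
After op 2 (add_cursor(7)): buffer="ieihiqa" (len 7), cursors c1@1 c2@3 c3@5 c4@7, authorship 1.2.3..
After op 3 (move_left): buffer="ieihiqa" (len 7), cursors c1@0 c2@2 c3@4 c4@6, authorship 1.2.3..
After op 4 (insert('f')): buffer="fiefihfiqfa" (len 11), cursors c1@1 c2@4 c3@7 c4@10, authorship 11.22.33.4.
Authorship (.=original, N=cursor N): 1 1 . 2 2 . 3 3 . 4 .
Index 1: author = 1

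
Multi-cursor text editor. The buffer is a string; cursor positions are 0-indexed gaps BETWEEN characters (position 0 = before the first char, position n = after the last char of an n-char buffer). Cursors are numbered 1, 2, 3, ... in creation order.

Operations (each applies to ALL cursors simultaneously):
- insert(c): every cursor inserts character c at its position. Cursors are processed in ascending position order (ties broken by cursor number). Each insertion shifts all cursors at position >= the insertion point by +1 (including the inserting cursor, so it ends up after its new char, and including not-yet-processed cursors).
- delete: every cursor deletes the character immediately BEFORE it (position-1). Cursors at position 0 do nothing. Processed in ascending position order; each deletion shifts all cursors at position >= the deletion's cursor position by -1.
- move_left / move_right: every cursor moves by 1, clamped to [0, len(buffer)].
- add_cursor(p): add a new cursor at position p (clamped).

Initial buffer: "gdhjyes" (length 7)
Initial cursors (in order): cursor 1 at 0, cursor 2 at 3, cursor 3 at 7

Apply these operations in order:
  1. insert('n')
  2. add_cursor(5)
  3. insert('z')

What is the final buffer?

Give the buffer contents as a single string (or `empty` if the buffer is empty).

Answer: nzgdhnzzjyesnz

Derivation:
After op 1 (insert('n')): buffer="ngdhnjyesn" (len 10), cursors c1@1 c2@5 c3@10, authorship 1...2....3
After op 2 (add_cursor(5)): buffer="ngdhnjyesn" (len 10), cursors c1@1 c2@5 c4@5 c3@10, authorship 1...2....3
After op 3 (insert('z')): buffer="nzgdhnzzjyesnz" (len 14), cursors c1@2 c2@8 c4@8 c3@14, authorship 11...224....33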